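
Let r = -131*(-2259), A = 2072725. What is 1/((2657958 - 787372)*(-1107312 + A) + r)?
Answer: 1/1805888337947 ≈ 5.5374e-13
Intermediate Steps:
r = 295929
1/((2657958 - 787372)*(-1107312 + A) + r) = 1/((2657958 - 787372)*(-1107312 + 2072725) + 295929) = 1/(1870586*965413 + 295929) = 1/(1805888042018 + 295929) = 1/1805888337947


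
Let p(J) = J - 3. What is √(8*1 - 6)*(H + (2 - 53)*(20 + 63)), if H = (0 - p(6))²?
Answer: -4224*√2 ≈ -5973.6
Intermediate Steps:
p(J) = -3 + J
H = 9 (H = (0 - (-3 + 6))² = (0 - 1*3)² = (0 - 3)² = (-3)² = 9)
√(8*1 - 6)*(H + (2 - 53)*(20 + 63)) = √(8*1 - 6)*(9 + (2 - 53)*(20 + 63)) = √(8 - 6)*(9 - 51*83) = √2*(9 - 4233) = √2*(-4224) = -4224*√2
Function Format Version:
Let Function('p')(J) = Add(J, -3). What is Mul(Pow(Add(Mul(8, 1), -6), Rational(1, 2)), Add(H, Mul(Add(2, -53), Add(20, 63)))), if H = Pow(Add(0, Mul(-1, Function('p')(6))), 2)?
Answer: Mul(-4224, Pow(2, Rational(1, 2))) ≈ -5973.6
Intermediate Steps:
Function('p')(J) = Add(-3, J)
H = 9 (H = Pow(Add(0, Mul(-1, Add(-3, 6))), 2) = Pow(Add(0, Mul(-1, 3)), 2) = Pow(Add(0, -3), 2) = Pow(-3, 2) = 9)
Mul(Pow(Add(Mul(8, 1), -6), Rational(1, 2)), Add(H, Mul(Add(2, -53), Add(20, 63)))) = Mul(Pow(Add(Mul(8, 1), -6), Rational(1, 2)), Add(9, Mul(Add(2, -53), Add(20, 63)))) = Mul(Pow(Add(8, -6), Rational(1, 2)), Add(9, Mul(-51, 83))) = Mul(Pow(2, Rational(1, 2)), Add(9, -4233)) = Mul(Pow(2, Rational(1, 2)), -4224) = Mul(-4224, Pow(2, Rational(1, 2)))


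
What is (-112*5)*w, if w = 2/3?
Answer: -1120/3 ≈ -373.33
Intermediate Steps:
w = ⅔ (w = 2*(⅓) = ⅔ ≈ 0.66667)
(-112*5)*w = -112*5*(⅔) = -560*⅔ = -1120/3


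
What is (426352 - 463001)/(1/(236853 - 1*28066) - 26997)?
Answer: 7651834763/5636622638 ≈ 1.3575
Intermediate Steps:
(426352 - 463001)/(1/(236853 - 1*28066) - 26997) = -36649/(1/(236853 - 28066) - 26997) = -36649/(1/208787 - 26997) = -36649/(-5636622638/208787) = -36649*(-208787/5636622638) = 7651834763/5636622638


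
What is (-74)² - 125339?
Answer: -119863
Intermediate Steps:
(-74)² - 125339 = 5476 - 125339 = -119863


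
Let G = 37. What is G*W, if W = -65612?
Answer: -2427644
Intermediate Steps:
G*W = 37*(-65612) = -2427644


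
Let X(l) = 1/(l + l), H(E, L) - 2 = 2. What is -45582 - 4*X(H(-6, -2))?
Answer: -91165/2 ≈ -45583.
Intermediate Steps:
H(E, L) = 4 (H(E, L) = 2 + 2 = 4)
X(l) = 1/(2*l)
-45582 - 4*X(H(-6, -2)) = -45582 - 4*(1/2)/4 = -45582 - 4*(1/2)*(1/4) = -45582 - 4/8 = -45582 - 1*1/2 = -45582 - 1/2 = -91165/2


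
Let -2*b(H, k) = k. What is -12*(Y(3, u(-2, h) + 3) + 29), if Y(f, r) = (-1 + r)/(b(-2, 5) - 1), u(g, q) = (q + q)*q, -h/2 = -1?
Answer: -2196/7 ≈ -313.71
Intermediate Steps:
b(H, k) = -k/2
h = 2 (h = -2*(-1) = 2)
u(g, q) = 2*q**2 (u(g, q) = (2*q)*q = 2*q**2)
Y(f, r) = 2/7 - 2*r/7 (Y(f, r) = (-1 + r)/(-1/2*5 - 1) = (-1 + r)/(-5/2 - 1) = (-1 + r)/(-7/2) = (-1 + r)*(-2/7) = 2/7 - 2*r/7)
-12*(Y(3, u(-2, h) + 3) + 29) = -12*((2/7 - 2*(2*2**2 + 3)/7) + 29) = -12*((2/7 - 2*(2*4 + 3)/7) + 29) = -12*((2/7 - 2*(8 + 3)/7) + 29) = -12*((2/7 - 2/7*11) + 29) = -12*((2/7 - 22/7) + 29) = -12*(-20/7 + 29) = -12*183/7 = -2196/7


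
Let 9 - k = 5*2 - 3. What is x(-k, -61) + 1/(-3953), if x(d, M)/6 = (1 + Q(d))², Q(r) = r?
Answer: 23717/3953 ≈ 5.9997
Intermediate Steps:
k = 2 (k = 9 - (5*2 - 3) = 9 - (10 - 3) = 9 - 1*7 = 9 - 7 = 2)
x(d, M) = 6*(1 + d)²
x(-k, -61) + 1/(-3953) = 6*(1 - 1*2)² + 1/(-3953) = 6*(1 - 2)² - 1/3953 = 6*(-1)² - 1/3953 = 6*1 - 1/3953 = 6 - 1/3953 = 23717/3953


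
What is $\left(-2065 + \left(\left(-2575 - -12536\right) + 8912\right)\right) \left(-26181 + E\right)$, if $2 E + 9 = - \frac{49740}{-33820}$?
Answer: $- \frac{744231969096}{1691} \approx -4.4011 \cdot 10^{8}$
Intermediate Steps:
$E = - \frac{6366}{1691}$ ($E = - \frac{9}{2} + \frac{\left(-49740\right) \frac{1}{-33820}}{2} = - \frac{9}{2} + \frac{\left(-49740\right) \left(- \frac{1}{33820}\right)}{2} = - \frac{9}{2} + \frac{1}{2} \cdot \frac{2487}{1691} = - \frac{9}{2} + \frac{2487}{3382} = - \frac{6366}{1691} \approx -3.7646$)
$\left(-2065 + \left(\left(-2575 - -12536\right) + 8912\right)\right) \left(-26181 + E\right) = \left(-2065 + \left(\left(-2575 - -12536\right) + 8912\right)\right) \left(-26181 - \frac{6366}{1691}\right) = \left(-2065 + \left(\left(-2575 + 12536\right) + 8912\right)\right) \left(- \frac{44278437}{1691}\right) = \left(-2065 + \left(9961 + 8912\right)\right) \left(- \frac{44278437}{1691}\right) = \left(-2065 + 18873\right) \left(- \frac{44278437}{1691}\right) = 16808 \left(- \frac{44278437}{1691}\right) = - \frac{744231969096}{1691}$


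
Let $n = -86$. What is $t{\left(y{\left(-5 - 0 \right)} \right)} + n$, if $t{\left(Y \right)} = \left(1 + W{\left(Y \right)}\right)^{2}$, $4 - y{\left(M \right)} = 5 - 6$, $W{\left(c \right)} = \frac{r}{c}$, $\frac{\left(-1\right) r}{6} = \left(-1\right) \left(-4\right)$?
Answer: $- \frac{1789}{25} \approx -71.56$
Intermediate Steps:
$r = -24$ ($r = - 6 \left(\left(-1\right) \left(-4\right)\right) = \left(-6\right) 4 = -24$)
$W{\left(c \right)} = - \frac{24}{c}$
$y{\left(M \right)} = 5$ ($y{\left(M \right)} = 4 - \left(5 - 6\right) = 4 - -1 = 4 + 1 = 5$)
$t{\left(Y \right)} = \left(1 - \frac{24}{Y}\right)^{2}$
$t{\left(y{\left(-5 - 0 \right)} \right)} + n = \frac{\left(-24 + 5\right)^{2}}{25} - 86 = \frac{\left(-19\right)^{2}}{25} - 86 = \frac{1}{25} \cdot 361 - 86 = \frac{361}{25} - 86 = - \frac{1789}{25}$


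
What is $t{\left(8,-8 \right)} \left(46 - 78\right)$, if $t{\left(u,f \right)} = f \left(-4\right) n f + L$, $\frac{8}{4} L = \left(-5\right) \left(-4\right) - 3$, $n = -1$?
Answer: $-8464$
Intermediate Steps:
$L = \frac{17}{2}$ ($L = \frac{\left(-5\right) \left(-4\right) - 3}{2} = \frac{20 - 3}{2} = \frac{1}{2} \cdot 17 = \frac{17}{2} \approx 8.5$)
$t{\left(u,f \right)} = \frac{17}{2} + 4 f^{2}$ ($t{\left(u,f \right)} = f \left(-4\right) \left(-1\right) f + \frac{17}{2} = - 4 f \left(-1\right) f + \frac{17}{2} = 4 f f + \frac{17}{2} = 4 f^{2} + \frac{17}{2} = \frac{17}{2} + 4 f^{2}$)
$t{\left(8,-8 \right)} \left(46 - 78\right) = \left(\frac{17}{2} + 4 \left(-8\right)^{2}\right) \left(46 - 78\right) = \left(\frac{17}{2} + 4 \cdot 64\right) \left(-32\right) = \left(\frac{17}{2} + 256\right) \left(-32\right) = \frac{529}{2} \left(-32\right) = -8464$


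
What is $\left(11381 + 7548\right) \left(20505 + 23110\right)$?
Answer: $825588335$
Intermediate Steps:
$\left(11381 + 7548\right) \left(20505 + 23110\right) = 18929 \cdot 43615 = 825588335$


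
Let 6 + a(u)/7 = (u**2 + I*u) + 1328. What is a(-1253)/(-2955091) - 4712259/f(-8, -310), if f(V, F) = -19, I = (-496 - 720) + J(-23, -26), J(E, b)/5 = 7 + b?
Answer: 13924726696707/56146729 ≈ 2.4801e+5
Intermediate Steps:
J(E, b) = 35 + 5*b (J(E, b) = 5*(7 + b) = 35 + 5*b)
I = -1311 (I = (-496 - 720) + (35 + 5*(-26)) = -1216 + (35 - 130) = -1216 - 95 = -1311)
a(u) = 9254 - 9177*u + 7*u**2 (a(u) = -42 + 7*((u**2 - 1311*u) + 1328) = -42 + 7*(1328 + u**2 - 1311*u) = -42 + (9296 - 9177*u + 7*u**2) = 9254 - 9177*u + 7*u**2)
a(-1253)/(-2955091) - 4712259/f(-8, -310) = (9254 - 9177*(-1253) + 7*(-1253)**2)/(-2955091) - 4712259/(-19) = (9254 + 11498781 + 7*1570009)*(-1/2955091) - 4712259*(-1/19) = (9254 + 11498781 + 10990063)*(-1/2955091) + 4712259/19 = 22498098*(-1/2955091) + 4712259/19 = -22498098/2955091 + 4712259/19 = 13924726696707/56146729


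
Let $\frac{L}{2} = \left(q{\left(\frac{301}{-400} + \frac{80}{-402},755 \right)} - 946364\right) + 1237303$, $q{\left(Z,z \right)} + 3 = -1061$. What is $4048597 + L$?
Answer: $4628347$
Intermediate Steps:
$q{\left(Z,z \right)} = -1064$ ($q{\left(Z,z \right)} = -3 - 1061 = -1064$)
$L = 579750$ ($L = 2 \left(\left(-1064 - 946364\right) + 1237303\right) = 2 \left(-947428 + 1237303\right) = 2 \cdot 289875 = 579750$)
$4048597 + L = 4048597 + 579750 = 4628347$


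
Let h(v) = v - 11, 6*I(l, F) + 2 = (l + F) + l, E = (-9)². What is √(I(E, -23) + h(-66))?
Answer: 5*I*√78/6 ≈ 7.3598*I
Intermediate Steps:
E = 81
I(l, F) = -⅓ + l/3 + F/6 (I(l, F) = -⅓ + ((l + F) + l)/6 = -⅓ + ((F + l) + l)/6 = -⅓ + (F + 2*l)/6 = -⅓ + (l/3 + F/6) = -⅓ + l/3 + F/6)
h(v) = -11 + v
√(I(E, -23) + h(-66)) = √((-⅓ + (⅓)*81 + (⅙)*(-23)) + (-11 - 66)) = √((-⅓ + 27 - 23/6) - 77) = √(137/6 - 77) = √(-325/6) = 5*I*√78/6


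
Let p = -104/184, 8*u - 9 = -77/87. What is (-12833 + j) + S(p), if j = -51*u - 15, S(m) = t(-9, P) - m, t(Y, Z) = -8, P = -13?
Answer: -34436323/2668 ≈ -12907.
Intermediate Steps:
u = 353/348 (u = 9/8 + (-77/87)/8 = 9/8 + (-77*1/87)/8 = 9/8 + (⅛)*(-77/87) = 9/8 - 77/696 = 353/348 ≈ 1.0144)
p = -13/23 (p = -104*1/184 = -13/23 ≈ -0.56522)
S(m) = -8 - m
j = -7741/116 (j = -51*353/348 - 15 = -6001/116 - 15 = -7741/116 ≈ -66.733)
(-12833 + j) + S(p) = (-12833 - 7741/116) + (-8 - 1*(-13/23)) = -1496369/116 + (-8 + 13/23) = -1496369/116 - 171/23 = -34436323/2668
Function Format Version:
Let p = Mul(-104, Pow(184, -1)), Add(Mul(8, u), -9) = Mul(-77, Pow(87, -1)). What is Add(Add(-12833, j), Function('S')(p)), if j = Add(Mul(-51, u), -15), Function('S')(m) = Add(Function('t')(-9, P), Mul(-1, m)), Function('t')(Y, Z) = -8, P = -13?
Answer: Rational(-34436323, 2668) ≈ -12907.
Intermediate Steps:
u = Rational(353, 348) (u = Add(Rational(9, 8), Mul(Rational(1, 8), Mul(-77, Pow(87, -1)))) = Add(Rational(9, 8), Mul(Rational(1, 8), Mul(-77, Rational(1, 87)))) = Add(Rational(9, 8), Mul(Rational(1, 8), Rational(-77, 87))) = Add(Rational(9, 8), Rational(-77, 696)) = Rational(353, 348) ≈ 1.0144)
p = Rational(-13, 23) (p = Mul(-104, Rational(1, 184)) = Rational(-13, 23) ≈ -0.56522)
Function('S')(m) = Add(-8, Mul(-1, m))
j = Rational(-7741, 116) (j = Add(Mul(-51, Rational(353, 348)), -15) = Add(Rational(-6001, 116), -15) = Rational(-7741, 116) ≈ -66.733)
Add(Add(-12833, j), Function('S')(p)) = Add(Add(-12833, Rational(-7741, 116)), Add(-8, Mul(-1, Rational(-13, 23)))) = Add(Rational(-1496369, 116), Add(-8, Rational(13, 23))) = Add(Rational(-1496369, 116), Rational(-171, 23)) = Rational(-34436323, 2668)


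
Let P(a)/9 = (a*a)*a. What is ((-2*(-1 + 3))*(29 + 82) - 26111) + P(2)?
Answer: -26483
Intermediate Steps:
P(a) = 9*a**3 (P(a) = 9*((a*a)*a) = 9*(a**2*a) = 9*a**3)
((-2*(-1 + 3))*(29 + 82) - 26111) + P(2) = ((-2*(-1 + 3))*(29 + 82) - 26111) + 9*2**3 = (-2*2*111 - 26111) + 9*8 = (-4*111 - 26111) + 72 = (-444 - 26111) + 72 = -26555 + 72 = -26483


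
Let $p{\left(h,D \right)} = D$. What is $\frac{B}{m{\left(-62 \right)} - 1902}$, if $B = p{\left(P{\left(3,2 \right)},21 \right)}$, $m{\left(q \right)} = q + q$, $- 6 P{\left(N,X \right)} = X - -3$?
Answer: $- \frac{21}{2026} \approx -0.010365$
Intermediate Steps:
$P{\left(N,X \right)} = - \frac{1}{2} - \frac{X}{6}$ ($P{\left(N,X \right)} = - \frac{X - -3}{6} = - \frac{X + 3}{6} = - \frac{3 + X}{6} = - \frac{1}{2} - \frac{X}{6}$)
$m{\left(q \right)} = 2 q$
$B = 21$
$\frac{B}{m{\left(-62 \right)} - 1902} = \frac{21}{2 \left(-62\right) - 1902} = \frac{21}{-124 - 1902} = \frac{21}{-2026} = 21 \left(- \frac{1}{2026}\right) = - \frac{21}{2026}$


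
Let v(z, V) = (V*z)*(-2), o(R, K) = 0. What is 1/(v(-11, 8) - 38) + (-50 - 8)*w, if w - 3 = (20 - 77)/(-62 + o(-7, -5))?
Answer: -972455/4278 ≈ -227.32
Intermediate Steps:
v(z, V) = -2*V*z
w = 243/62 (w = 3 + (20 - 77)/(-62 + 0) = 3 - 57/(-62) = 3 - 57*(-1/62) = 3 + 57/62 = 243/62 ≈ 3.9194)
1/(v(-11, 8) - 38) + (-50 - 8)*w = 1/(-2*8*(-11) - 38) + (-50 - 8)*(243/62) = 1/(176 - 38) - 58*243/62 = 1/138 - 7047/31 = -972455/4278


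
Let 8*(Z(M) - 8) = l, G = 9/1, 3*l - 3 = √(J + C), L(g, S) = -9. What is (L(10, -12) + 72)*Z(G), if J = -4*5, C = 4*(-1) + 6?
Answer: 4095/8 + 63*I*√2/8 ≈ 511.88 + 11.137*I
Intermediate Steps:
C = 2 (C = -4 + 6 = 2)
J = -20
l = 1 + I*√2 (l = 1 + √(-20 + 2)/3 = 1 + √(-18)/3 = 1 + (3*I*√2)/3 = 1 + I*√2 ≈ 1.0 + 1.4142*I)
G = 9 (G = 9*1 = 9)
Z(M) = 65/8 + I*√2/8 (Z(M) = 8 + (1 + I*√2)/8 = 8 + (⅛ + I*√2/8) = 65/8 + I*√2/8)
(L(10, -12) + 72)*Z(G) = (-9 + 72)*(65/8 + I*√2/8) = 63*(65/8 + I*√2/8) = 4095/8 + 63*I*√2/8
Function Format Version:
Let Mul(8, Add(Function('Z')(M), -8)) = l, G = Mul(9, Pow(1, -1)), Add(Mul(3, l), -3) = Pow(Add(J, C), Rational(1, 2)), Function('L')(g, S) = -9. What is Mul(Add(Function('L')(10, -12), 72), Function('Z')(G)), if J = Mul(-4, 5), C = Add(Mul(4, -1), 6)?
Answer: Add(Rational(4095, 8), Mul(Rational(63, 8), I, Pow(2, Rational(1, 2)))) ≈ Add(511.88, Mul(11.137, I))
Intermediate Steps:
C = 2 (C = Add(-4, 6) = 2)
J = -20
l = Add(1, Mul(I, Pow(2, Rational(1, 2)))) (l = Add(1, Mul(Rational(1, 3), Pow(Add(-20, 2), Rational(1, 2)))) = Add(1, Mul(Rational(1, 3), Pow(-18, Rational(1, 2)))) = Add(1, Mul(Rational(1, 3), Mul(3, I, Pow(2, Rational(1, 2))))) = Add(1, Mul(I, Pow(2, Rational(1, 2)))) ≈ Add(1.0000, Mul(1.4142, I)))
G = 9 (G = Mul(9, 1) = 9)
Function('Z')(M) = Add(Rational(65, 8), Mul(Rational(1, 8), I, Pow(2, Rational(1, 2)))) (Function('Z')(M) = Add(8, Mul(Rational(1, 8), Add(1, Mul(I, Pow(2, Rational(1, 2)))))) = Add(8, Add(Rational(1, 8), Mul(Rational(1, 8), I, Pow(2, Rational(1, 2))))) = Add(Rational(65, 8), Mul(Rational(1, 8), I, Pow(2, Rational(1, 2)))))
Mul(Add(Function('L')(10, -12), 72), Function('Z')(G)) = Mul(Add(-9, 72), Add(Rational(65, 8), Mul(Rational(1, 8), I, Pow(2, Rational(1, 2))))) = Mul(63, Add(Rational(65, 8), Mul(Rational(1, 8), I, Pow(2, Rational(1, 2))))) = Add(Rational(4095, 8), Mul(Rational(63, 8), I, Pow(2, Rational(1, 2))))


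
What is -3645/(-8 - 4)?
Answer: 1215/4 ≈ 303.75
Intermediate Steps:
-3645/(-8 - 4) = -3645/(-12) = -1/12*(-3645) = 1215/4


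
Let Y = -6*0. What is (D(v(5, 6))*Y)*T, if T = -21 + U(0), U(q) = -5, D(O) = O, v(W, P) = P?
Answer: 0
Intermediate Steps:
Y = 0
T = -26 (T = -21 - 5 = -26)
(D(v(5, 6))*Y)*T = (6*0)*(-26) = 0*(-26) = 0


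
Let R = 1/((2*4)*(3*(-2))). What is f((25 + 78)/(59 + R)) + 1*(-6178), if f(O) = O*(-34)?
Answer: -17658014/2831 ≈ -6237.4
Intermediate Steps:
R = -1/48 (R = 1/(8*(-6)) = 1/(-48) = -1/48 ≈ -0.020833)
f(O) = -34*O
f((25 + 78)/(59 + R)) + 1*(-6178) = -34*(25 + 78)/(59 - 1/48) + 1*(-6178) = -3502/2831/48 - 6178 = -3502*48/2831 - 6178 = -34*4944/2831 - 6178 = -168096/2831 - 6178 = -17658014/2831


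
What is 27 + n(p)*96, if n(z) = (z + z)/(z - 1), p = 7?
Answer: 251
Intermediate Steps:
n(z) = 2*z/(-1 + z) (n(z) = (2*z)/(-1 + z) = 2*z/(-1 + z))
27 + n(p)*96 = 27 + (2*7/(-1 + 7))*96 = 27 + (2*7/6)*96 = 27 + (2*7*(⅙))*96 = 27 + (7/3)*96 = 27 + 224 = 251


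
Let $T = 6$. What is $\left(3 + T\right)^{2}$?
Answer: $81$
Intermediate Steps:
$\left(3 + T\right)^{2} = \left(3 + 6\right)^{2} = 9^{2} = 81$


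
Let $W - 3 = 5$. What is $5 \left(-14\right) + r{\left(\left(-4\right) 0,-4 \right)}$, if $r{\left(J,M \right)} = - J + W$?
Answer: $-62$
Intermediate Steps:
$W = 8$ ($W = 3 + 5 = 8$)
$r{\left(J,M \right)} = 8 - J$ ($r{\left(J,M \right)} = - J + 8 = 8 - J$)
$5 \left(-14\right) + r{\left(\left(-4\right) 0,-4 \right)} = 5 \left(-14\right) + \left(8 - \left(-4\right) 0\right) = -70 + \left(8 - 0\right) = -70 + \left(8 + 0\right) = -70 + 8 = -62$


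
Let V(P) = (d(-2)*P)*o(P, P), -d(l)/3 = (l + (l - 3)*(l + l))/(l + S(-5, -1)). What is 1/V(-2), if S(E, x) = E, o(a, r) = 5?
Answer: -7/540 ≈ -0.012963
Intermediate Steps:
d(l) = -3*(l + 2*l*(-3 + l))/(-5 + l) (d(l) = -3*(l + (l - 3)*(l + l))/(l - 5) = -3*(l + (-3 + l)*(2*l))/(-5 + l) = -3*(l + 2*l*(-3 + l))/(-5 + l))
V(P) = 270*P/7 (V(P) = ((3*(-2)*(5 - 2*(-2))/(-5 - 2))*P)*5 = ((3*(-2)*(5 + 4)/(-7))*P)*5 = ((3*(-2)*(-⅐)*9)*P)*5 = (54*P/7)*5 = 270*P/7)
1/V(-2) = 1/((270/7)*(-2)) = 1/(-540/7) = -7/540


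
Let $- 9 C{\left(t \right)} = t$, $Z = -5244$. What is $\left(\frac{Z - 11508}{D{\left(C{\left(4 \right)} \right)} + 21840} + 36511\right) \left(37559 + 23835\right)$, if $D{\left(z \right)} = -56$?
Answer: $\frac{6103629338446}{2723} \approx 2.2415 \cdot 10^{9}$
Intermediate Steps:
$C{\left(t \right)} = - \frac{t}{9}$
$\left(\frac{Z - 11508}{D{\left(C{\left(4 \right)} \right)} + 21840} + 36511\right) \left(37559 + 23835\right) = \left(\frac{-5244 - 11508}{-56 + 21840} + 36511\right) \left(37559 + 23835\right) = \left(- \frac{16752}{21784} + 36511\right) 61394 = \left(\left(-16752\right) \frac{1}{21784} + 36511\right) 61394 = \left(- \frac{2094}{2723} + 36511\right) 61394 = \frac{99417359}{2723} \cdot 61394 = \frac{6103629338446}{2723}$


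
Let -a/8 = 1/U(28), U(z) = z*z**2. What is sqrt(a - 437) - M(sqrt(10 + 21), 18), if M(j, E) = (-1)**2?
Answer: -1 + I*sqrt(16787806)/196 ≈ -1.0 + 20.905*I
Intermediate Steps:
U(z) = z**3
a = -1/2744 (a = -8/(28**3) = -8/21952 = -8*1/21952 = -1/2744 ≈ -0.00036443)
M(j, E) = 1
sqrt(a - 437) - M(sqrt(10 + 21), 18) = sqrt(-1/2744 - 437) - 1*1 = sqrt(-1199129/2744) - 1 = I*sqrt(16787806)/196 - 1 = -1 + I*sqrt(16787806)/196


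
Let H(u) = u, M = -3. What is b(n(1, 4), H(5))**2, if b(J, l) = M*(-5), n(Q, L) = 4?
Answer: 225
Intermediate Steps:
b(J, l) = 15 (b(J, l) = -3*(-5) = 15)
b(n(1, 4), H(5))**2 = 15**2 = 225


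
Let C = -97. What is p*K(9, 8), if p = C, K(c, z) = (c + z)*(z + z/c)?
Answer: -131920/9 ≈ -14658.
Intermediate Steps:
p = -97
p*K(9, 8) = -776*(8 + 9*(1 + 9 + 8))/9 = -776*(8 + 9*18)/9 = -776*(8 + 162)/9 = -776*170/9 = -97*1360/9 = -131920/9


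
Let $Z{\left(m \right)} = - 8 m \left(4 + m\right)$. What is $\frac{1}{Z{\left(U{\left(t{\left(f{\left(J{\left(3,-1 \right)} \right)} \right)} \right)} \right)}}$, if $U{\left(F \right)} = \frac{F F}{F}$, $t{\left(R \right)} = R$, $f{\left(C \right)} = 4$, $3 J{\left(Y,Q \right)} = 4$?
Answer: $- \frac{1}{256} \approx -0.0039063$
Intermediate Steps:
$J{\left(Y,Q \right)} = \frac{4}{3}$ ($J{\left(Y,Q \right)} = \frac{1}{3} \cdot 4 = \frac{4}{3}$)
$U{\left(F \right)} = F$ ($U{\left(F \right)} = \frac{F^{2}}{F} = F$)
$Z{\left(m \right)} = - 8 m \left(4 + m\right)$
$\frac{1}{Z{\left(U{\left(t{\left(f{\left(J{\left(3,-1 \right)} \right)} \right)} \right)} \right)}} = \frac{1}{\left(-8\right) 4 \left(4 + 4\right)} = \frac{1}{\left(-8\right) 4 \cdot 8} = \frac{1}{-256} = - \frac{1}{256}$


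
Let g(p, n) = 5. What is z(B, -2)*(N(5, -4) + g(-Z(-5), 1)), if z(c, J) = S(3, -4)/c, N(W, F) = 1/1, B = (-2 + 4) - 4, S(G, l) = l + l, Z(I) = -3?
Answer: 24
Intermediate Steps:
S(G, l) = 2*l
B = -2 (B = 2 - 4 = -2)
N(W, F) = 1
z(c, J) = -8/c (z(c, J) = (2*(-4))/c = -8/c)
z(B, -2)*(N(5, -4) + g(-Z(-5), 1)) = (-8/(-2))*(1 + 5) = -8*(-½)*6 = 4*6 = 24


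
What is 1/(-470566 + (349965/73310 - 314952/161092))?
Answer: -590482726/277859430071383 ≈ -2.1251e-6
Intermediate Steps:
1/(-470566 + (349965/73310 - 314952/161092)) = 1/(-470566 + (349965*(1/73310) - 314952*1/161092)) = 1/(-470566 + (69993/14662 - 78738/40273)) = 1/(-470566 + 1664371533/590482726) = 1/(-277859430071383/590482726) = -590482726/277859430071383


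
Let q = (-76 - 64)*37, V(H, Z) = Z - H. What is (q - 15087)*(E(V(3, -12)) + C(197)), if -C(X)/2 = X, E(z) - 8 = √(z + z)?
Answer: 7823062 - 20267*I*√30 ≈ 7.8231e+6 - 1.1101e+5*I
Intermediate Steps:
E(z) = 8 + √2*√z (E(z) = 8 + √(z + z) = 8 + √(2*z) = 8 + √2*√z)
C(X) = -2*X
q = -5180 (q = -140*37 = -5180)
(q - 15087)*(E(V(3, -12)) + C(197)) = (-5180 - 15087)*((8 + √2*√(-12 - 1*3)) - 2*197) = -20267*((8 + √2*√(-12 - 3)) - 394) = -20267*((8 + √2*√(-15)) - 394) = -20267*((8 + √2*(I*√15)) - 394) = -20267*((8 + I*√30) - 394) = -20267*(-386 + I*√30) = 7823062 - 20267*I*√30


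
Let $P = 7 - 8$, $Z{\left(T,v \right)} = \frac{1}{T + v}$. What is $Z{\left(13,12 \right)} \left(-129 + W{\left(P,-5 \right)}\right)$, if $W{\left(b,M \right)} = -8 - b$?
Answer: $- \frac{136}{25} \approx -5.44$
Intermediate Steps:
$P = -1$
$Z{\left(13,12 \right)} \left(-129 + W{\left(P,-5 \right)}\right) = \frac{-129 - 7}{13 + 12} = \frac{-129 + \left(-8 + 1\right)}{25} = \frac{-129 - 7}{25} = \frac{1}{25} \left(-136\right) = - \frac{136}{25}$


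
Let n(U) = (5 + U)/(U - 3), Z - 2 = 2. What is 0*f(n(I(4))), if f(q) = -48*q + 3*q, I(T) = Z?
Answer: 0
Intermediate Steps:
Z = 4 (Z = 2 + 2 = 4)
I(T) = 4
n(U) = (5 + U)/(-3 + U)
f(q) = -45*q
0*f(n(I(4))) = 0*(-45*(5 + 4)/(-3 + 4)) = 0*(-45*9/1) = 0*(-45*9) = 0*(-405) = 0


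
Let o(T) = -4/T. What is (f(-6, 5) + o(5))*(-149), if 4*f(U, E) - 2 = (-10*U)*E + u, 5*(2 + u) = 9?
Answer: -222457/20 ≈ -11123.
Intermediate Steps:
u = -1/5 (u = -2 + (1/5)*9 = -2 + 9/5 = -1/5 ≈ -0.20000)
f(U, E) = 9/20 - 5*E*U/2 (f(U, E) = 1/2 + ((-10*U)*E - 1/5)/4 = 1/2 + (-10*E*U - 1/5)/4 = 1/2 + (-1/5 - 10*E*U)/4 = 1/2 + (-1/20 - 5*E*U/2) = 9/20 - 5*E*U/2)
(f(-6, 5) + o(5))*(-149) = ((9/20 - 5/2*5*(-6)) - 4/5)*(-149) = ((9/20 + 75) - 4*1/5)*(-149) = (1509/20 - 4/5)*(-149) = (1493/20)*(-149) = -222457/20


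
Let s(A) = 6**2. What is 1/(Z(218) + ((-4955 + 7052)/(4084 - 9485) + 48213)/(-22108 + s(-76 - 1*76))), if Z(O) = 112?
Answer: 29802718/3272805337 ≈ 0.0091062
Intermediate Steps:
s(A) = 36
1/(Z(218) + ((-4955 + 7052)/(4084 - 9485) + 48213)/(-22108 + s(-76 - 1*76))) = 1/(112 + ((-4955 + 7052)/(4084 - 9485) + 48213)/(-22108 + 36)) = 1/(112 + (2097/(-5401) + 48213)/(-22072)) = 1/(112 + (2097*(-1/5401) + 48213)*(-1/22072)) = 1/(112 + (-2097/5401 + 48213)*(-1/22072)) = 1/(112 + (260396316/5401)*(-1/22072)) = 1/(112 - 65099079/29802718) = 1/(3272805337/29802718) = 29802718/3272805337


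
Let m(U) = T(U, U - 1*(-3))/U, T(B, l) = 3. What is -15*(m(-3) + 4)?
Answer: -45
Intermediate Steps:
m(U) = 3/U
-15*(m(-3) + 4) = -15*(3/(-3) + 4) = -15*(3*(-⅓) + 4) = -15*(-1 + 4) = -15*3 = -45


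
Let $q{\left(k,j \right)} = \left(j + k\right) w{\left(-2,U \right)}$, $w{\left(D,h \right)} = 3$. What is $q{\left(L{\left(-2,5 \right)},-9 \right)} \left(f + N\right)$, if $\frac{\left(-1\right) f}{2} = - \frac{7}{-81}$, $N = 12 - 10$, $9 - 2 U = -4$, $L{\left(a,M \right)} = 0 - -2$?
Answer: $- \frac{1036}{27} \approx -38.37$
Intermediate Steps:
$L{\left(a,M \right)} = 2$ ($L{\left(a,M \right)} = 0 + 2 = 2$)
$U = \frac{13}{2}$ ($U = \frac{9}{2} - -2 = \frac{9}{2} + 2 = \frac{13}{2} \approx 6.5$)
$q{\left(k,j \right)} = 3 j + 3 k$ ($q{\left(k,j \right)} = \left(j + k\right) 3 = 3 j + 3 k$)
$N = 2$ ($N = 12 - 10 = 2$)
$f = - \frac{14}{81}$ ($f = - 2 \left(- \frac{7}{-81}\right) = - 2 \left(\left(-7\right) \left(- \frac{1}{81}\right)\right) = \left(-2\right) \frac{7}{81} = - \frac{14}{81} \approx -0.17284$)
$q{\left(L{\left(-2,5 \right)},-9 \right)} \left(f + N\right) = \left(3 \left(-9\right) + 3 \cdot 2\right) \left(- \frac{14}{81} + 2\right) = \left(-27 + 6\right) \frac{148}{81} = \left(-21\right) \frac{148}{81} = - \frac{1036}{27}$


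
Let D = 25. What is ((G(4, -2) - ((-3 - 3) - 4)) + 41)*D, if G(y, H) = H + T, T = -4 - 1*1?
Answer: 1100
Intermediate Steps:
T = -5 (T = -4 - 1 = -5)
G(y, H) = -5 + H (G(y, H) = H - 5 = -5 + H)
((G(4, -2) - ((-3 - 3) - 4)) + 41)*D = (((-5 - 2) - ((-3 - 3) - 4)) + 41)*25 = ((-7 - (-6 - 4)) + 41)*25 = ((-7 - 1*(-10)) + 41)*25 = ((-7 + 10) + 41)*25 = (3 + 41)*25 = 44*25 = 1100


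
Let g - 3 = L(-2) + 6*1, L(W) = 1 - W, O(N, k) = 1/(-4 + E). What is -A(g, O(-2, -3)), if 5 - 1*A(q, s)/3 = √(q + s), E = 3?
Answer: -15 + 3*√11 ≈ -5.0501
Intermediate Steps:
O(N, k) = -1 (O(N, k) = 1/(-4 + 3) = 1/(-1) = -1)
g = 12 (g = 3 + ((1 - 1*(-2)) + 6*1) = 3 + ((1 + 2) + 6) = 3 + (3 + 6) = 3 + 9 = 12)
A(q, s) = 15 - 3*√(q + s)
-A(g, O(-2, -3)) = -(15 - 3*√(12 - 1)) = -(15 - 3*√11) = -15 + 3*√11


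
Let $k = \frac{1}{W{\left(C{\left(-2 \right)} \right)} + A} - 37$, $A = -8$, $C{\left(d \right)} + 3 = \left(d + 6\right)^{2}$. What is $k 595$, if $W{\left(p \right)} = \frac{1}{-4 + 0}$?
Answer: $- \frac{728875}{33} \approx -22087.0$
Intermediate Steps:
$C{\left(d \right)} = -3 + \left(6 + d\right)^{2}$ ($C{\left(d \right)} = -3 + \left(d + 6\right)^{2} = -3 + \left(6 + d\right)^{2}$)
$W{\left(p \right)} = - \frac{1}{4}$ ($W{\left(p \right)} = \frac{1}{-4} = - \frac{1}{4}$)
$k = - \frac{1225}{33}$ ($k = \frac{1}{- \frac{1}{4} - 8} - 37 = \frac{1}{- \frac{33}{4}} - 37 = - \frac{4}{33} - 37 = - \frac{1225}{33} \approx -37.121$)
$k 595 = \left(- \frac{1225}{33}\right) 595 = - \frac{728875}{33}$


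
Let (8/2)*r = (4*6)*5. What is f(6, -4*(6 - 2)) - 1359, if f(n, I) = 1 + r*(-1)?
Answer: -1388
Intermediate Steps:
r = 30 (r = ((4*6)*5)/4 = (24*5)/4 = (¼)*120 = 30)
f(n, I) = -29 (f(n, I) = 1 + 30*(-1) = 1 - 30 = -29)
f(6, -4*(6 - 2)) - 1359 = -29 - 1359 = -1388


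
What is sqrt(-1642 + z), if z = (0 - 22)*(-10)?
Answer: 3*I*sqrt(158) ≈ 37.709*I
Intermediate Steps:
z = 220 (z = -22*(-10) = 220)
sqrt(-1642 + z) = sqrt(-1642 + 220) = sqrt(-1422) = 3*I*sqrt(158)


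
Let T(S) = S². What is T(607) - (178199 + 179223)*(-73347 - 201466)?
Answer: 98224580535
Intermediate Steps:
T(607) - (178199 + 179223)*(-73347 - 201466) = 607² - (178199 + 179223)*(-73347 - 201466) = 368449 - 357422*(-274813) = 368449 - 1*(-98224212086) = 368449 + 98224212086 = 98224580535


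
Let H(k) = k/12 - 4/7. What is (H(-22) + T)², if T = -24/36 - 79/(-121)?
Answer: 16785409/2869636 ≈ 5.8493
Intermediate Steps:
H(k) = -4/7 + k/12 (H(k) = k*(1/12) - 4*⅐ = k/12 - 4/7 = -4/7 + k/12)
T = -5/363 (T = -24*1/36 - 79*(-1/121) = -⅔ + 79/121 = -5/363 ≈ -0.013774)
(H(-22) + T)² = ((-4/7 + (1/12)*(-22)) - 5/363)² = ((-4/7 - 11/6) - 5/363)² = (-101/42 - 5/363)² = (-4097/1694)² = 16785409/2869636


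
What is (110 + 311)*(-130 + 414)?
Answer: 119564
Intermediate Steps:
(110 + 311)*(-130 + 414) = 421*284 = 119564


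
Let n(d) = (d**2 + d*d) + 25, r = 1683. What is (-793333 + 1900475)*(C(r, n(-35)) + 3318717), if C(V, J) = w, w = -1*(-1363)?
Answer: 3675800011360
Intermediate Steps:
n(d) = 25 + 2*d**2 (n(d) = (d**2 + d**2) + 25 = 2*d**2 + 25 = 25 + 2*d**2)
w = 1363
C(V, J) = 1363
(-793333 + 1900475)*(C(r, n(-35)) + 3318717) = (-793333 + 1900475)*(1363 + 3318717) = 1107142*3320080 = 3675800011360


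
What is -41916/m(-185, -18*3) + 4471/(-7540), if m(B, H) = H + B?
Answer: 314978071/1802060 ≈ 174.79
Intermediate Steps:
m(B, H) = B + H
-41916/m(-185, -18*3) + 4471/(-7540) = -41916/(-185 - 18*3) + 4471/(-7540) = -41916/(-185 - 54) + 4471*(-1/7540) = -41916/(-239) - 4471/7540 = -41916*(-1/239) - 4471/7540 = 41916/239 - 4471/7540 = 314978071/1802060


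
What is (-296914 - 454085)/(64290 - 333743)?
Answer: 750999/269453 ≈ 2.7871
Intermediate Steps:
(-296914 - 454085)/(64290 - 333743) = -750999/(-269453) = -750999*(-1/269453) = 750999/269453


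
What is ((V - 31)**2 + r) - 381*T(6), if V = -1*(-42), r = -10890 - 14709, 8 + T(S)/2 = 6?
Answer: -23954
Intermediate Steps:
T(S) = -4 (T(S) = -16 + 2*6 = -16 + 12 = -4)
r = -25599
V = 42
((V - 31)**2 + r) - 381*T(6) = ((42 - 31)**2 - 25599) - 381*(-4) = (11**2 - 25599) + 1524 = (121 - 25599) + 1524 = -25478 + 1524 = -23954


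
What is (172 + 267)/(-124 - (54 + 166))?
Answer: -439/344 ≈ -1.2762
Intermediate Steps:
(172 + 267)/(-124 - (54 + 166)) = 439/(-124 - 1*220) = 439/(-124 - 220) = 439/(-344) = 439*(-1/344) = -439/344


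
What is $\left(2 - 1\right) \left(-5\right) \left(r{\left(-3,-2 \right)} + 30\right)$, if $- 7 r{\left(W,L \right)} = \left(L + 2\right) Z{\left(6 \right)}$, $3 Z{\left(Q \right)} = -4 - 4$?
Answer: $-150$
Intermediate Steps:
$Z{\left(Q \right)} = - \frac{8}{3}$ ($Z{\left(Q \right)} = \frac{-4 - 4}{3} = \frac{1}{3} \left(-8\right) = - \frac{8}{3}$)
$r{\left(W,L \right)} = \frac{16}{21} + \frac{8 L}{21}$ ($r{\left(W,L \right)} = - \frac{\left(L + 2\right) \left(- \frac{8}{3}\right)}{7} = - \frac{\left(2 + L\right) \left(- \frac{8}{3}\right)}{7} = - \frac{- \frac{16}{3} - \frac{8 L}{3}}{7} = \frac{16}{21} + \frac{8 L}{21}$)
$\left(2 - 1\right) \left(-5\right) \left(r{\left(-3,-2 \right)} + 30\right) = \left(2 - 1\right) \left(-5\right) \left(\left(\frac{16}{21} + \frac{8}{21} \left(-2\right)\right) + 30\right) = 1 \left(-5\right) \left(\left(\frac{16}{21} - \frac{16}{21}\right) + 30\right) = - 5 \left(0 + 30\right) = \left(-5\right) 30 = -150$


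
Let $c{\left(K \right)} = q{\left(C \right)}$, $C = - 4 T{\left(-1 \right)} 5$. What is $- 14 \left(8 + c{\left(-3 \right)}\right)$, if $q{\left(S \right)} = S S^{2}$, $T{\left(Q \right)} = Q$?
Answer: $-112112$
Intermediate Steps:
$C = 20$ ($C = \left(-4\right) \left(-1\right) 5 = 4 \cdot 5 = 20$)
$q{\left(S \right)} = S^{3}$
$c{\left(K \right)} = 8000$ ($c{\left(K \right)} = 20^{3} = 8000$)
$- 14 \left(8 + c{\left(-3 \right)}\right) = - 14 \left(8 + 8000\right) = \left(-14\right) 8008 = -112112$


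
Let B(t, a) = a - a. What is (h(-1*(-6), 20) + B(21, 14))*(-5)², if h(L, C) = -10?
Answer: -250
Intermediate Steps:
B(t, a) = 0
(h(-1*(-6), 20) + B(21, 14))*(-5)² = (-10 + 0)*(-5)² = -10*25 = -250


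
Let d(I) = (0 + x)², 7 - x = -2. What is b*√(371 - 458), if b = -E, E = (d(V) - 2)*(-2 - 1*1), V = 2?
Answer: 237*I*√87 ≈ 2210.6*I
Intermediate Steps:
x = 9 (x = 7 - 1*(-2) = 7 + 2 = 9)
d(I) = 81 (d(I) = (0 + 9)² = 9² = 81)
E = -237 (E = (81 - 2)*(-2 - 1*1) = 79*(-2 - 1) = 79*(-3) = -237)
b = 237 (b = -1*(-237) = 237)
b*√(371 - 458) = 237*√(371 - 458) = 237*√(-87) = 237*(I*√87) = 237*I*√87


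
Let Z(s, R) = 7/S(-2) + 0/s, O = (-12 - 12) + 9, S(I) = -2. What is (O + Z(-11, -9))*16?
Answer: -296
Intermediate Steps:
O = -15 (O = -24 + 9 = -15)
Z(s, R) = -7/2 (Z(s, R) = 7/(-2) + 0/s = 7*(-1/2) + 0 = -7/2 + 0 = -7/2)
(O + Z(-11, -9))*16 = (-15 - 7/2)*16 = -37/2*16 = -296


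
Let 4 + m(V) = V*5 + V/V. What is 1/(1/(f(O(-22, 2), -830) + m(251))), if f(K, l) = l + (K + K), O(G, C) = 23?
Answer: 468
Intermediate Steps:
f(K, l) = l + 2*K
m(V) = -3 + 5*V (m(V) = -4 + (V*5 + V/V) = -4 + (5*V + 1) = -4 + (1 + 5*V) = -3 + 5*V)
1/(1/(f(O(-22, 2), -830) + m(251))) = 1/(1/((-830 + 2*23) + (-3 + 5*251))) = 1/(1/((-830 + 46) + (-3 + 1255))) = 1/(1/(-784 + 1252)) = 1/(1/468) = 468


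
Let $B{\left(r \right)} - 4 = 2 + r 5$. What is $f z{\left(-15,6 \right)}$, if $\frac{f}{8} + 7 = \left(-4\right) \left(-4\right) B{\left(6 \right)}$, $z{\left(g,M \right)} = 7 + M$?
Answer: $59176$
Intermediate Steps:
$B{\left(r \right)} = 6 + 5 r$ ($B{\left(r \right)} = 4 + \left(2 + r 5\right) = 4 + \left(2 + 5 r\right) = 6 + 5 r$)
$f = 4552$ ($f = -56 + 8 \left(-4\right) \left(-4\right) \left(6 + 5 \cdot 6\right) = -56 + 8 \cdot 16 \left(6 + 30\right) = -56 + 8 \cdot 16 \cdot 36 = -56 + 8 \cdot 576 = -56 + 4608 = 4552$)
$f z{\left(-15,6 \right)} = 4552 \left(7 + 6\right) = 4552 \cdot 13 = 59176$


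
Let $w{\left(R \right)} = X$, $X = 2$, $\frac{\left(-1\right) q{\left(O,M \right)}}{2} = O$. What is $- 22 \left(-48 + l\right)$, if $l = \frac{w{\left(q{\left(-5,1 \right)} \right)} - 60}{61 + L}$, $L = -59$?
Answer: $1694$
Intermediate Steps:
$q{\left(O,M \right)} = - 2 O$
$w{\left(R \right)} = 2$
$l = -29$ ($l = \frac{2 - 60}{61 - 59} = - \frac{58}{2} = \left(-58\right) \frac{1}{2} = -29$)
$- 22 \left(-48 + l\right) = - 22 \left(-48 - 29\right) = \left(-22\right) \left(-77\right) = 1694$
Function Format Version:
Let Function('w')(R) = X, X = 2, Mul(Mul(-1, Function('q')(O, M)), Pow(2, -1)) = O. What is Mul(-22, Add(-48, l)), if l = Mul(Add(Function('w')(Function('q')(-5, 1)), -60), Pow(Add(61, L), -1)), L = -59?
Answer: 1694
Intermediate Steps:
Function('q')(O, M) = Mul(-2, O)
Function('w')(R) = 2
l = -29 (l = Mul(Add(2, -60), Pow(Add(61, -59), -1)) = Mul(-58, Pow(2, -1)) = Mul(-58, Rational(1, 2)) = -29)
Mul(-22, Add(-48, l)) = Mul(-22, Add(-48, -29)) = Mul(-22, -77) = 1694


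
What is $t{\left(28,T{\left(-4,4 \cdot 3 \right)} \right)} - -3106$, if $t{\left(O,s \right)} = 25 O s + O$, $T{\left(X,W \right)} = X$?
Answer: $334$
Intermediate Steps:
$t{\left(O,s \right)} = O + 25 O s$ ($t{\left(O,s \right)} = 25 O s + O = O + 25 O s$)
$t{\left(28,T{\left(-4,4 \cdot 3 \right)} \right)} - -3106 = 28 \left(1 + 25 \left(-4\right)\right) - -3106 = 28 \left(1 - 100\right) + 3106 = 28 \left(-99\right) + 3106 = -2772 + 3106 = 334$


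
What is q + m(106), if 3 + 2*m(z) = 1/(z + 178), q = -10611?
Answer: -6027899/568 ≈ -10613.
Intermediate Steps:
m(z) = -3/2 + 1/(2*(178 + z)) (m(z) = -3/2 + 1/(2*(z + 178)) = -3/2 + 1/(2*(178 + z)))
q + m(106) = -10611 + (-533 - 3*106)/(2*(178 + 106)) = -10611 + (1/2)*(-533 - 318)/284 = -10611 + (1/2)*(1/284)*(-851) = -10611 - 851/568 = -6027899/568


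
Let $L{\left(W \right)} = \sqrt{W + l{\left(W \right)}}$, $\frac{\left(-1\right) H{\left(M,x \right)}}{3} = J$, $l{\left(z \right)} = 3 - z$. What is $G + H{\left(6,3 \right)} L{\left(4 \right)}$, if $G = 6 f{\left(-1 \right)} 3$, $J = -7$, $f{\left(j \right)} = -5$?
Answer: $-90 + 21 \sqrt{3} \approx -53.627$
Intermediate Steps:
$H{\left(M,x \right)} = 21$ ($H{\left(M,x \right)} = \left(-3\right) \left(-7\right) = 21$)
$G = -90$ ($G = 6 \left(-5\right) 3 = \left(-30\right) 3 = -90$)
$L{\left(W \right)} = \sqrt{3}$ ($L{\left(W \right)} = \sqrt{W - \left(-3 + W\right)} = \sqrt{3}$)
$G + H{\left(6,3 \right)} L{\left(4 \right)} = -90 + 21 \sqrt{3}$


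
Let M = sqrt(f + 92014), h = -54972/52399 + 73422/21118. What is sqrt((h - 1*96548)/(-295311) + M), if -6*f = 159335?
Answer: sqrt(34911101728503561762028469508 + 17797523164694905390804373334*sqrt(2356494))/326779954997502 ≈ 16.005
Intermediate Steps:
f = -159335/6 (f = -1/6*159335 = -159335/6 ≈ -26556.)
h = 1343170341/553281041 (h = -54972*1/52399 + 73422*(1/21118) = -54972/52399 + 36711/10559 = 1343170341/553281041 ≈ 2.4276)
M = sqrt(2356494)/6 (M = sqrt(-159335/6 + 92014) = sqrt(392749/6) = sqrt(2356494)/6 ≈ 255.85)
sqrt((h - 1*96548)/(-295311) + M) = sqrt((1343170341/553281041 - 1*96548)/(-295311) + sqrt(2356494)/6) = sqrt((1343170341/553281041 - 96548)*(-1/295311) + sqrt(2356494)/6) = sqrt(-53416834776127/553281041*(-1/295311) + sqrt(2356494)/6) = sqrt(53416834776127/163389977498751 + sqrt(2356494)/6)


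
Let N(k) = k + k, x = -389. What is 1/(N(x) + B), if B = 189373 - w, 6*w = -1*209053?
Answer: 6/1340623 ≈ 4.4755e-6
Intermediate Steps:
w = -209053/6 (w = (-1*209053)/6 = (⅙)*(-209053) = -209053/6 ≈ -34842.)
N(k) = 2*k
B = 1345291/6 (B = 189373 - 1*(-209053/6) = 189373 + 209053/6 = 1345291/6 ≈ 2.2422e+5)
1/(N(x) + B) = 1/(2*(-389) + 1345291/6) = 1/(-778 + 1345291/6) = 1/(1340623/6) = 6/1340623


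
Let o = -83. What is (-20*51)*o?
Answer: 84660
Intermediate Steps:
(-20*51)*o = -20*51*(-83) = -1020*(-83) = 84660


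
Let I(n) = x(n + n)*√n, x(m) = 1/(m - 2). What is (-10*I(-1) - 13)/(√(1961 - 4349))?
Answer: √597*(5 + 26*I)/2388 ≈ 0.051159 + 0.26603*I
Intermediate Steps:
x(m) = 1/(-2 + m)
I(n) = √n/(-2 + 2*n) (I(n) = √n/(-2 + (n + n)) = √n/(-2 + 2*n))
(-10*I(-1) - 13)/(√(1961 - 4349)) = (-5*√(-1)/(-1 - 1) - 13)/(√(1961 - 4349)) = (-5*I/(-2) - 13)/(√(-2388)) = (-5*I*(-1)/2 - 13)/((2*I*√597)) = (-(-5)*I/2 - 13)*(-I*√597/1194) = (5*I/2 - 13)*(-I*√597/1194) = (-13 + 5*I/2)*(-I*√597/1194) = -I*√597*(-13 + 5*I/2)/1194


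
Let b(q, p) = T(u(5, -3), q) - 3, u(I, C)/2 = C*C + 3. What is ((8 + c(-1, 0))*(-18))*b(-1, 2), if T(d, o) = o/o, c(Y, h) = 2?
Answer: 360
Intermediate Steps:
u(I, C) = 6 + 2*C² (u(I, C) = 2*(C*C + 3) = 2*(C² + 3) = 2*(3 + C²) = 6 + 2*C²)
T(d, o) = 1
b(q, p) = -2 (b(q, p) = 1 - 3 = -2)
((8 + c(-1, 0))*(-18))*b(-1, 2) = ((8 + 2)*(-18))*(-2) = (10*(-18))*(-2) = -180*(-2) = 360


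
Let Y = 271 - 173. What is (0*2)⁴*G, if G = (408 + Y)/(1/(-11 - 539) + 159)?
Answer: 0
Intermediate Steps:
Y = 98
G = 278300/87449 (G = (408 + 98)/(1/(-11 - 539) + 159) = 506/(1/(-550) + 159) = 506/(-1/550 + 159) = 506/(87449/550) = 506*(550/87449) = 278300/87449 ≈ 3.1824)
(0*2)⁴*G = (0*2)⁴*(278300/87449) = 0⁴*(278300/87449) = 0*(278300/87449) = 0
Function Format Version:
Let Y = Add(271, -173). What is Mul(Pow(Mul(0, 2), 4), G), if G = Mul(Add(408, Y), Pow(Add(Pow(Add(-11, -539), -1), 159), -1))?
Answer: 0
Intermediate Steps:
Y = 98
G = Rational(278300, 87449) (G = Mul(Add(408, 98), Pow(Add(Pow(Add(-11, -539), -1), 159), -1)) = Mul(506, Pow(Add(Pow(-550, -1), 159), -1)) = Mul(506, Pow(Add(Rational(-1, 550), 159), -1)) = Mul(506, Pow(Rational(87449, 550), -1)) = Mul(506, Rational(550, 87449)) = Rational(278300, 87449) ≈ 3.1824)
Mul(Pow(Mul(0, 2), 4), G) = Mul(Pow(Mul(0, 2), 4), Rational(278300, 87449)) = Mul(Pow(0, 4), Rational(278300, 87449)) = Mul(0, Rational(278300, 87449)) = 0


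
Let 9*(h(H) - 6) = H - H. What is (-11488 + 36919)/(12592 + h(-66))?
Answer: 25431/12598 ≈ 2.0187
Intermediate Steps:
h(H) = 6 (h(H) = 6 + (H - H)/9 = 6 + (1/9)*0 = 6 + 0 = 6)
(-11488 + 36919)/(12592 + h(-66)) = (-11488 + 36919)/(12592 + 6) = 25431/12598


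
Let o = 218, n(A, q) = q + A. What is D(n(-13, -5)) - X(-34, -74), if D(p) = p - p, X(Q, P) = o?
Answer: -218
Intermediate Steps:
n(A, q) = A + q
X(Q, P) = 218
D(p) = 0
D(n(-13, -5)) - X(-34, -74) = 0 - 1*218 = 0 - 218 = -218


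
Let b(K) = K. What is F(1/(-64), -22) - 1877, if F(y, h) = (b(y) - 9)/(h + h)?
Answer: -5285055/2816 ≈ -1876.8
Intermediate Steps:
F(y, h) = (-9 + y)/(2*h) (F(y, h) = (y - 9)/(h + h) = (-9 + y)/((2*h)) = (-9 + y)*(1/(2*h)) = (-9 + y)/(2*h))
F(1/(-64), -22) - 1877 = (½)*(-9 + 1/(-64))/(-22) - 1877 = (½)*(-1/22)*(-9 - 1/64) - 1877 = (½)*(-1/22)*(-577/64) - 1877 = 577/2816 - 1877 = -5285055/2816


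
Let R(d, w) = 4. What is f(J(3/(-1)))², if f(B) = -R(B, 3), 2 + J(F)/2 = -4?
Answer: 16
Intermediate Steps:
J(F) = -12 (J(F) = -4 + 2*(-4) = -4 - 8 = -12)
f(B) = -4 (f(B) = -1*4 = -4)
f(J(3/(-1)))² = (-4)² = 16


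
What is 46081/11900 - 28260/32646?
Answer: 27811103/9249700 ≈ 3.0067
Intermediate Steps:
46081/11900 - 28260/32646 = 46081*(1/11900) - 28260*1/32646 = 6583/1700 - 4710/5441 = 27811103/9249700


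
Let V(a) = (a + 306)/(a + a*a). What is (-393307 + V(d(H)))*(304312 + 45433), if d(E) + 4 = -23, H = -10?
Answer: -10729447381675/78 ≈ -1.3756e+11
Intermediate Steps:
d(E) = -27 (d(E) = -4 - 23 = -27)
V(a) = (306 + a)/(a + a**2)
(-393307 + V(d(H)))*(304312 + 45433) = (-393307 + (306 - 27)/((-27)*(1 - 27)))*(304312 + 45433) = (-393307 - 1/27*279/(-26))*349745 = (-393307 - 1/27*(-1/26)*279)*349745 = (-393307 + 31/78)*349745 = -30677915/78*349745 = -10729447381675/78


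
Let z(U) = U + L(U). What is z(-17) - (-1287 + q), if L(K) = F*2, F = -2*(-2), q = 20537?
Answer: -19259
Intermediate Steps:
F = 4
L(K) = 8 (L(K) = 4*2 = 8)
z(U) = 8 + U (z(U) = U + 8 = 8 + U)
z(-17) - (-1287 + q) = (8 - 17) - (-1287 + 20537) = -9 - 1*19250 = -9 - 19250 = -19259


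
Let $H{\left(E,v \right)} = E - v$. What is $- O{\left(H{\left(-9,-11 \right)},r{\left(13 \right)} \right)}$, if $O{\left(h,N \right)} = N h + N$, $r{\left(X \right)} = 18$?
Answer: $-54$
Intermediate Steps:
$O{\left(h,N \right)} = N + N h$
$- O{\left(H{\left(-9,-11 \right)},r{\left(13 \right)} \right)} = - 18 \left(1 - -2\right) = - 18 \left(1 + \left(-9 + 11\right)\right) = - 18 \left(1 + 2\right) = - 18 \cdot 3 = \left(-1\right) 54 = -54$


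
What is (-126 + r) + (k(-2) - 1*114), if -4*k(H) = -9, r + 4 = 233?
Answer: -35/4 ≈ -8.7500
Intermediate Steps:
r = 229 (r = -4 + 233 = 229)
k(H) = 9/4 (k(H) = -¼*(-9) = 9/4)
(-126 + r) + (k(-2) - 1*114) = (-126 + 229) + (9/4 - 1*114) = 103 + (9/4 - 114) = 103 - 447/4 = -35/4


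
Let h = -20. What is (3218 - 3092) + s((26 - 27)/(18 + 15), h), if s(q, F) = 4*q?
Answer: 4154/33 ≈ 125.88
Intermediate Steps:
(3218 - 3092) + s((26 - 27)/(18 + 15), h) = (3218 - 3092) + 4*((26 - 27)/(18 + 15)) = 126 + 4*(-1/33) = 126 - 4/33 = 4154/33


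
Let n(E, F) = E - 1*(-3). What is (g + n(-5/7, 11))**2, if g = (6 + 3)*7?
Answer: 208849/49 ≈ 4262.2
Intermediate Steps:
n(E, F) = 3 + E (n(E, F) = E + 3 = 3 + E)
g = 63 (g = 9*7 = 63)
(g + n(-5/7, 11))**2 = (63 + (3 - 5/7))**2 = (63 + 16/7)**2 = (457/7)**2 = 208849/49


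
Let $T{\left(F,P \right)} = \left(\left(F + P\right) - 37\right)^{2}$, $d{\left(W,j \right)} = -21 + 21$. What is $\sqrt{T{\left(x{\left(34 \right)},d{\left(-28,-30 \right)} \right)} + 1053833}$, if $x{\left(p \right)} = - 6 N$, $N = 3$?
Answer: $\sqrt{1056858} \approx 1028.0$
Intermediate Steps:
$x{\left(p \right)} = -18$ ($x{\left(p \right)} = \left(-6\right) 3 = -18$)
$d{\left(W,j \right)} = 0$
$T{\left(F,P \right)} = \left(-37 + F + P\right)^{2}$
$\sqrt{T{\left(x{\left(34 \right)},d{\left(-28,-30 \right)} \right)} + 1053833} = \sqrt{\left(-37 - 18 + 0\right)^{2} + 1053833} = \sqrt{\left(-55\right)^{2} + 1053833} = \sqrt{3025 + 1053833} = \sqrt{1056858}$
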